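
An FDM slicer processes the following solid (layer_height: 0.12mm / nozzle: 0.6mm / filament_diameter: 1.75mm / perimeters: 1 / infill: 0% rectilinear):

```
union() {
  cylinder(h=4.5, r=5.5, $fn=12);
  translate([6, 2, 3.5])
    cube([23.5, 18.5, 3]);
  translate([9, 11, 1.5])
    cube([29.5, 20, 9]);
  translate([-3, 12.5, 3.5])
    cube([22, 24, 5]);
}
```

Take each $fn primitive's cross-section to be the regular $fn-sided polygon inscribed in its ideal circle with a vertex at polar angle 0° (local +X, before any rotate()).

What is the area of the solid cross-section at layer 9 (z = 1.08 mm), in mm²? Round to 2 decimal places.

At z = 1.08 mm: the cylinder: section is a regular 12-gon, circumradius r=5.5 (area = (12/2)·5.500²·sin(360°/12) = 90.75 mm²); the cube at (6, 2) does not reach this height (z outside [3.5, 6.5]); the cube at (9, 11) does not reach this height (z outside [1.5, 10.5]); the cube at (-3, 12.5) is absent (z outside [3.5, 8.5]); Taking the union: only the r=5.5 cylinder is present, so the union is just that shape — area = 90.75 mm². Overall, the cross-section is a single solid region. Net area = 90.75 mm².

90.75 mm²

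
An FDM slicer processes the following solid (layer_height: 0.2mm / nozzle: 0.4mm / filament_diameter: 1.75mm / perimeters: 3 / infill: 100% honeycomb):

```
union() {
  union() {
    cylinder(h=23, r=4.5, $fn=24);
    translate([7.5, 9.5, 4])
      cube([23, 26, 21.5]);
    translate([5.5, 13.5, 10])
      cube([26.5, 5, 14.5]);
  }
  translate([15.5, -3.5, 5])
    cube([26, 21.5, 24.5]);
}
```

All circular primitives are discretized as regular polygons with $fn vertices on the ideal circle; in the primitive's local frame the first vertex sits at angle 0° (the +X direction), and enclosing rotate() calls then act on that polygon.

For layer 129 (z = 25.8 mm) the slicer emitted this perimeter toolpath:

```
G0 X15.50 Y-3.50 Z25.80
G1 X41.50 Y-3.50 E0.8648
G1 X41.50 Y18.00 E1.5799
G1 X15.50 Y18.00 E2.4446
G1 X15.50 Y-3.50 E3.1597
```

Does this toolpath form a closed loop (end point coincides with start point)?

yes

Start point (G0): (15.50, -3.50). End point (last G1): the path returns to the start — closed.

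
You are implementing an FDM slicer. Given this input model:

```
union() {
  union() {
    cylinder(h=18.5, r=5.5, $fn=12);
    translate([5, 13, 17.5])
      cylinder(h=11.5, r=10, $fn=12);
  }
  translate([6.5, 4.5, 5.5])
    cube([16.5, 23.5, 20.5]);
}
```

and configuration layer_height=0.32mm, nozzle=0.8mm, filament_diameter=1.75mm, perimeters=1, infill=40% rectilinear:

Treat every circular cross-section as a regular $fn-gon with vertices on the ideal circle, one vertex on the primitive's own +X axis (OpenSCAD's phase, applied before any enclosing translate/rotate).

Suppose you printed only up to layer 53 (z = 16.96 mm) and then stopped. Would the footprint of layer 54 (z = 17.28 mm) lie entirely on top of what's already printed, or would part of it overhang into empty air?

Compare the two slices. At z = 16.96: the r=5.5 cylinder contributes a regular 12-gon of circumradius 5.5 (area = (12/2)·5.500²·sin(360°/12) = 90.75 mm²); the cylinder at (5, 13) does not reach this height (z outside [17.5, 29]); Merging all regions: only the r=5.5 cylinder is present, so the union is just that shape — area = 90.75 mm²; the 16.5×23.5 cube at (6.5, 4.5) contributes its full rectangle (area 387.75 mm²); Combining (union): the 2 present regions are separate (no shared area or edge), so areas and boundary lengths simply add and each stays a separate island — area = 478.50 mm². At z = 17.28: the r=5.5 cylinder gives a regular 12-gon of circumradius 5.5 (constant along its height) (area = (12/2)·5.500²·sin(360°/12) = 90.75 mm²); the cylinder at (5, 13) is not intersected at this z (z outside [17.5, 29]); Merging all regions: only the r=5.5 cylinder is present, so the union is just that shape — area = 90.75 mm²; the cube at (6.5, 4.5) (footprint 16.5×23.5) is included at this height (area 387.75 mm²); Taking the union: the 2 present regions are separate (no shared area or edge), so areas and boundary lengths simply add and each stays a separate island — area = 478.50 mm². Checking containment: the cross-section at z = 17.28 is a subset of the cross-section at z = 16.96.

entirely on top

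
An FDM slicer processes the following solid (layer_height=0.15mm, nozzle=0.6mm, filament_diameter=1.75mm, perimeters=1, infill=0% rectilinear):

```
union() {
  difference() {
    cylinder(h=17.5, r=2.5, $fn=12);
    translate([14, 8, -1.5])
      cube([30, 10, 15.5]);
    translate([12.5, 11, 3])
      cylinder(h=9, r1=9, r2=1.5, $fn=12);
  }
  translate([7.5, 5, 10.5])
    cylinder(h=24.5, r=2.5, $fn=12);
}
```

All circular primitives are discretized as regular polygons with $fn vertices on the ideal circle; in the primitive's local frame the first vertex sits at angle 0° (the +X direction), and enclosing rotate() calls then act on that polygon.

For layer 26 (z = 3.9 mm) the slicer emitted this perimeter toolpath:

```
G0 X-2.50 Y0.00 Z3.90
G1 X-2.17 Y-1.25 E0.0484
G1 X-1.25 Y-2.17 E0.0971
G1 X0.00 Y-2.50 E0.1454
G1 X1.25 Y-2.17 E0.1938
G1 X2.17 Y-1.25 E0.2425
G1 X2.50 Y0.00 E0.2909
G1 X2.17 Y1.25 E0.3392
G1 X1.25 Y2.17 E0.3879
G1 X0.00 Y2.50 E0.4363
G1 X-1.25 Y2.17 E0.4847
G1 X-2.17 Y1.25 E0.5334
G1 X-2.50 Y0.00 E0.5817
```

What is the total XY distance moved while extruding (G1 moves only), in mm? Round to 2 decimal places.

15.55 mm

Sum the Euclidean lengths of each G1 segment: total = 15.55 mm.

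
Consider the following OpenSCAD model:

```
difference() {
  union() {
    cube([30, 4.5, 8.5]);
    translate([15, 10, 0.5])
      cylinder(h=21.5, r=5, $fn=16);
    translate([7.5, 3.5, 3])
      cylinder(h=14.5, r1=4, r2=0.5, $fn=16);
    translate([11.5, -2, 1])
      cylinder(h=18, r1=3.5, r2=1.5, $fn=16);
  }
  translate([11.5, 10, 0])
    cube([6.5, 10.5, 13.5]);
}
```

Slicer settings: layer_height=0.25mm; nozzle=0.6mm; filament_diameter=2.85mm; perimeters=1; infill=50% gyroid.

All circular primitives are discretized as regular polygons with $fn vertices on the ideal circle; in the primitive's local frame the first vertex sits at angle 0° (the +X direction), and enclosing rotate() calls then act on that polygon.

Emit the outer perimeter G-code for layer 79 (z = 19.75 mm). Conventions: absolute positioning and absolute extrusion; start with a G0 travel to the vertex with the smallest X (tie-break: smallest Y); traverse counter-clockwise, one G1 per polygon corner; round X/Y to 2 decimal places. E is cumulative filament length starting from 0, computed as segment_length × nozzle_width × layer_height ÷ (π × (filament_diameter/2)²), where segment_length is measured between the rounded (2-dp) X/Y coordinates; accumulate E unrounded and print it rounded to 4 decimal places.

G0 X10.00 Y10.00 Z19.75
G1 X10.38 Y8.09 E0.0458
G1 X11.46 Y6.46 E0.0918
G1 X13.09 Y5.38 E0.1377
G1 X15.00 Y5.00 E0.1835
G1 X16.91 Y5.38 E0.2293
G1 X18.54 Y6.46 E0.2753
G1 X19.62 Y8.09 E0.3213
G1 X20.00 Y10.00 E0.3671
G1 X19.62 Y11.91 E0.4129
G1 X18.54 Y13.54 E0.4588
G1 X16.91 Y14.62 E0.5048
G1 X15.00 Y15.00 E0.5506
G1 X13.09 Y14.62 E0.5964
G1 X11.46 Y13.54 E0.6424
G1 X10.38 Y11.91 E0.6883
G1 X10.00 Y10.00 E0.7341

At z = 19.75 mm: the cube is not intersected at this z (z outside [0, 8.5]); the r=5 cylinder at (15, 10) gives a regular 16-gon of circumradius 5 (constant along its height); the cone at (7.5, 3.5) is absent (z outside [3, 17.5]); the cone at (11.5, -2) is not intersected at this z (z outside [1, 19]); Merging all regions: only the r=5 cylinder at (15, 10) is present, so the union is just that shape — 1 connected region; the cube at (11.5, 10) is not intersected at this z (z outside [0, 13.5]); After the difference (first − rest): none of the subtracted shapes is present at this height, so that combined region is unchanged — 1 connected region. The outline is a single polygon with 16 vertices. Extrusion per mm of travel: 0.6 × 0.25 / (π × 1.425²) = 0.023513. Accumulating E over each segment gives final E = 0.7341.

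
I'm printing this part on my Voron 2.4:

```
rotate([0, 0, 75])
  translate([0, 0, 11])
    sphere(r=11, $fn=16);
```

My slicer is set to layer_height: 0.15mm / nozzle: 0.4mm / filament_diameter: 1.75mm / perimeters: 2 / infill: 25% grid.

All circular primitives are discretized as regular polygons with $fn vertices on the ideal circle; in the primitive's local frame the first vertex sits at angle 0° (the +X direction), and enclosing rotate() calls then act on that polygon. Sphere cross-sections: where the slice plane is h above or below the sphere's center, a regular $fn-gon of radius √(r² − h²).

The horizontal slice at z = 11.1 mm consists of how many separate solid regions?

1

At z = 11.1 mm: the r=11 sphere contributes a regular 16-gon of circumradius √(11²−0.1²) = 11.000; (whole slice rotated 75° about Z — lengths, areas and connectivity unchanged). The result has 1 disconnected region.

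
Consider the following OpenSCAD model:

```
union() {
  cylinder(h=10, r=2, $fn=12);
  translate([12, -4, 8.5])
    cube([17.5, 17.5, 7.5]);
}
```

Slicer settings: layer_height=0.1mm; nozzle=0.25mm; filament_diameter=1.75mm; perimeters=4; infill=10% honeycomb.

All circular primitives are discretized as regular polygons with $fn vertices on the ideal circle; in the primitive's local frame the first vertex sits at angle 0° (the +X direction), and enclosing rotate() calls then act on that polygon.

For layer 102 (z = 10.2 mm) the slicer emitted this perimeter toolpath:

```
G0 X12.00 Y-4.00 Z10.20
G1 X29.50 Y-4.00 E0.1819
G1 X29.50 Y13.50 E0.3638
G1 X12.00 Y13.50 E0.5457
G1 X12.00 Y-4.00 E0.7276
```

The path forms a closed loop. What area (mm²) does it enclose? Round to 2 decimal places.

Apply the shoelace formula to the sequence of (X, Y) vertices; enclosed area = 306.25 mm².

306.25 mm²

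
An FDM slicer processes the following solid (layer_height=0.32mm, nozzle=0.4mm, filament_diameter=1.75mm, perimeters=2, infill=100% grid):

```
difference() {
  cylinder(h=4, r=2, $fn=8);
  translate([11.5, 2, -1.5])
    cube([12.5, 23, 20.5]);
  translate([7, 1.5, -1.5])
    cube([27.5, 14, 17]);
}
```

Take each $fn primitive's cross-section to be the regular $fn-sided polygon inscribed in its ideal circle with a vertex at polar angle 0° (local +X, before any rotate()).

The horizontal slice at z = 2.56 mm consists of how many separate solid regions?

At z = 2.56 mm: the r=2 cylinder contributes a regular 8-gon of circumradius 2; the cube at (11.5, 2) is present — its section is the full 12.5×23 rectangle; the 27.5×14 cube at (7, 1.5) contributes its full rectangle; Subtracting the remaining from the first: starting from the r=2 cylinder, the 12.5×23 cube at (11.5, 2) misses the remaining region (no effect); the 27.5×14 cube at (7, 1.5) misses the remaining region (no effect) — 1 connected region. The result has 1 disconnected region.

1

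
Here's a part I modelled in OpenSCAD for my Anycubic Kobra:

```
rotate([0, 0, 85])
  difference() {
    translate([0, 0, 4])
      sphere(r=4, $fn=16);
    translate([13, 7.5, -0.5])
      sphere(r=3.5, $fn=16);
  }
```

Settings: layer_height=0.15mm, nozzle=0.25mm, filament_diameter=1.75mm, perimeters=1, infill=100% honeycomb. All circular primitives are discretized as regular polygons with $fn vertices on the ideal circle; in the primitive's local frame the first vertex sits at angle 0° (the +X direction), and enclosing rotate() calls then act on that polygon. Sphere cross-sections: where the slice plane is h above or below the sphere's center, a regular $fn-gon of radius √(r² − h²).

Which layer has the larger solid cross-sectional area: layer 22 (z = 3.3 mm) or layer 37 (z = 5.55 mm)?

layer 22 (z = 3.3 mm)

Layer 22 (z = 3.3): the r=4 sphere slices to a regular 16-gon of circumradius 3.938 (√(r²−h²) with h=0.7 from center) (area = (16/2)·3.938²·sin(360°/16) = 47.48 mm²); the sphere at (13, 7.5) does not reach this height (|z−center|=3.800 > r=3.5); Subtracting the remaining from the first: none of the subtracted shapes is present at this height, so the r=4 sphere is unchanged — area = 47.48 mm²; (rotated 85° about Z; rotation is an isometry so areas/perimeters/island counts are preserved). So its area = 47.48 mm². Layer 37 (z = 5.55): the r=4 sphere slices to a regular 16-gon of circumradius 3.687 (√(r²−h²) with h=1.55 from center) (area = (16/2)·3.687²·sin(360°/16) = 41.63 mm²); the sphere at (13, 7.5) is not intersected at this z (|z−center|=6.050 > r=3.5); Subtracting the remaining from the first: none of the subtracted shapes is present at this height, so the r=4 sphere is unchanged — area = 41.63 mm²; (whole slice rotated 85° about Z — lengths, areas and connectivity unchanged). So its area = 41.63 mm². Layer 22 is larger (47.48 vs 41.63 mm²).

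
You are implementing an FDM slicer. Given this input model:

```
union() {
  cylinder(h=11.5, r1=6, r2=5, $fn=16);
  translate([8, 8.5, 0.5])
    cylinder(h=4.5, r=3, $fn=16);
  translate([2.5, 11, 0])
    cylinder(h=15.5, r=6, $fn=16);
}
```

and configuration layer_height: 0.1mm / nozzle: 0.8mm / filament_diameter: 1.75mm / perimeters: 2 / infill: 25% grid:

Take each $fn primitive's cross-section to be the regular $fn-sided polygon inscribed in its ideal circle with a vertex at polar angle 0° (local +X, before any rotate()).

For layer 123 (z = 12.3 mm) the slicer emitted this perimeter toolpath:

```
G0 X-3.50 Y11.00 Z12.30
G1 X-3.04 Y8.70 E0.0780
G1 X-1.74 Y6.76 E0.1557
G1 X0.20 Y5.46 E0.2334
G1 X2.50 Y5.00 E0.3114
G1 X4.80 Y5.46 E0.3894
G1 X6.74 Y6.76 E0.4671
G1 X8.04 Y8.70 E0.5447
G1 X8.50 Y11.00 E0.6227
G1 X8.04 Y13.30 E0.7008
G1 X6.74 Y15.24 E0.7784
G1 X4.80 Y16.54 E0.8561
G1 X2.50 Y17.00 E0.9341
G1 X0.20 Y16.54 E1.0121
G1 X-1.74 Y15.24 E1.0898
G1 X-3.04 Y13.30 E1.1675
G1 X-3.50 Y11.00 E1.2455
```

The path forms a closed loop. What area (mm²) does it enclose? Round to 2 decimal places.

Apply the shoelace formula to the sequence of (X, Y) vertices; enclosed area = 110.15 mm².

110.15 mm²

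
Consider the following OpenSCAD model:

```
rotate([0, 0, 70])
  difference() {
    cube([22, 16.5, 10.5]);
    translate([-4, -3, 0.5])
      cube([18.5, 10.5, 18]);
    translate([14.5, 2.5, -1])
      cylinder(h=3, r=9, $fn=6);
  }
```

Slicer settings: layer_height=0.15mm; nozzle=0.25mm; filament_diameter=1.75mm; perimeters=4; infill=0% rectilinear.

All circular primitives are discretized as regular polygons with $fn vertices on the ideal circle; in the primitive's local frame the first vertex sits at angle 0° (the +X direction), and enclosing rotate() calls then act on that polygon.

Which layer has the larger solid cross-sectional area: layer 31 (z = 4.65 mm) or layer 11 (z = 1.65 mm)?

layer 31 (z = 4.65 mm)

Layer 31 (z = 4.65): the cube (footprint 22×16.5) is included at this height (area 363.00 mm²); the 18.5×10.5 cube at (-4, -3) contributes its full rectangle (area 194.25 mm²); the cylinder at (14.5, 2.5) is absent (z outside [-1, 2]); After the difference (first − rest): starting from the 22×16.5 cube (363.00 mm²), the 18.5×10.5 cube at (-4, -3) partially overlaps it — only the 108.75 mm² overlap (of its 194.25 mm²) is removed, clipping the outline — area = 254.25 mm²; (rotated 70° about Z; rotation is an isometry so areas/perimeters/island counts are preserved). So its area = 254.25 mm². Layer 11 (z = 1.65): the cube is present — its section is the full 22×16.5 rectangle (area 363.00 mm²); the cube at (-4, -3) is present — its section is the full 18.5×10.5 rectangle (area 194.25 mm²); the r=9 cylinder at (14.5, 2.5) contributes a regular 6-gon of circumradius 9 (area = (6/2)·9.000²·sin(360°/6) = 210.44 mm²); After the difference (first − rest): starting from the 22×16.5 cube (363.00 mm²), the 18.5×10.5 cube at (-4, -3) partially overlaps it — only the 108.75 mm² overlap (of its 194.25 mm²) is removed, clipping the outline; the r=9 cylinder at (14.5, 2.5) partially overlaps it — only the 84.24 mm² overlap (of its 210.44 mm²) is removed, clipping the outline — area = 170.01 mm²; (rotated 70° about Z; rotation is an isometry so areas/perimeters/island counts are preserved). So its area = 170.01 mm². Layer 31 is larger (254.25 vs 170.01 mm²).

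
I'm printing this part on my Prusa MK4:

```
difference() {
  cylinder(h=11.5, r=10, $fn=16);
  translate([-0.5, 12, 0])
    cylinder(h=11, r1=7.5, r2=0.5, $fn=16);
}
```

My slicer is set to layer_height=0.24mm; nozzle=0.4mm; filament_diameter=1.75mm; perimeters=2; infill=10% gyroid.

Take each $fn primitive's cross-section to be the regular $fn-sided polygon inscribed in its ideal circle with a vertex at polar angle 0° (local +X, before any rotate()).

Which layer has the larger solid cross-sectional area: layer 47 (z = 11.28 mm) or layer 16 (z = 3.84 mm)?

Layer 47 (z = 11.28): the r=10 cylinder gives a regular 16-gon of circumradius 10 (constant along its height) (area = (16/2)·10.000²·sin(360°/16) = 306.15 mm²); the cone at (-0.5, 12) is not intersected at this z (z outside [0, 11]); After the difference (first − rest): none of the subtracted shapes is present at this height, so the r=10 cylinder is unchanged — area = 306.15 mm². So its area = 306.15 mm². Layer 16 (z = 3.84): the cylinder: section is a regular 16-gon, circumradius r=10 (area = (16/2)·10.000²·sin(360°/16) = 306.15 mm²); the cone at (-0.5, 12) (r1=7.5→r2=0.5) has section circumradius 5.056 here — a regular 16-gon (area = (16/2)·5.056²·sin(360°/16) = 78.27 mm²); Taking the first minus the rest: starting from the r=10 cylinder (306.15 mm²), the cone at (-0.5, 12) partially overlaps it — only the 15.81 mm² overlap (of its 78.27 mm²) is removed, clipping the outline — area = 290.33 mm². So its area = 290.33 mm². Layer 47 is larger (306.15 vs 290.33 mm²).

layer 47 (z = 11.28 mm)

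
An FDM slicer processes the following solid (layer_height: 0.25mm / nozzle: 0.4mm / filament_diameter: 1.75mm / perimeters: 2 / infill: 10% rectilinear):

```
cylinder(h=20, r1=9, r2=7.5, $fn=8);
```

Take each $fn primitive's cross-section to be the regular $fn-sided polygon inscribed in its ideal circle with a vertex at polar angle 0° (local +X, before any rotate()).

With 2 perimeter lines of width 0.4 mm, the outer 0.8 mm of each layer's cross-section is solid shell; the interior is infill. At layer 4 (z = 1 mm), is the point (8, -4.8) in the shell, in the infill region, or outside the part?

At z = 1 mm: the cone: at t=0.050 of its height the radius interpolates to r₁+(r₂−r₁)t = 8.925, giving a regular 8-gon of that circumradius. Overall, the cross-section is a single solid region. The nearest boundary edge runs (6.31, -6.31)→(8.93, 0.00); distance from the point to it = 0.98 mm. The point is not inside any of the regions above, so it lies outside the cross-section (0.98 mm from the nearest boundary).

outside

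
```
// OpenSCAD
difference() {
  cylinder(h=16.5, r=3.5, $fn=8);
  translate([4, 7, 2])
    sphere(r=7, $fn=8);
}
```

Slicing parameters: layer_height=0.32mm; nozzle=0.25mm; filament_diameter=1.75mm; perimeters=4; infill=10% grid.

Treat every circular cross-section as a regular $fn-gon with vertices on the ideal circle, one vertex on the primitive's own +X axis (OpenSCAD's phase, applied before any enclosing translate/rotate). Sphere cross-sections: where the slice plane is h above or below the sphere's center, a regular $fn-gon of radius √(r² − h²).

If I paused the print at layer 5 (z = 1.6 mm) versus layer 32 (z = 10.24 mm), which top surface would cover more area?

layer 32 (z = 10.24 mm)

Layer 5 (z = 1.6): the cylinder: section is a regular 8-gon, circumradius r=3.5 (area = (8/2)·3.500²·sin(360°/8) = 34.65 mm²); the sphere at (4, 7): section is a regular 8-gon, circumradius = √(r²−h²) = √(7²−0.4²) = 6.989 (area = (8/2)·6.989²·sin(360°/8) = 138.14 mm²); After the difference (first − rest): starting from the r=3.5 cylinder (34.65 mm²), the r=7 sphere at (4, 7) partially overlaps it — only the 6.93 mm² overlap (of its 138.14 mm²) is removed, clipping the outline — area = 27.72 mm². So its area = 27.72 mm². Layer 32 (z = 10.24): the cylinder: section is a regular 8-gon, circumradius r=3.5 (area = (8/2)·3.500²·sin(360°/8) = 34.65 mm²); the sphere at (4, 7) does not reach this height (|z−center|=8.240 > r=7); Taking the first minus the rest: none of the subtracted shapes is present at this height, so the r=3.5 cylinder is unchanged — area = 34.65 mm². So its area = 34.65 mm². Layer 32 is larger (34.65 vs 27.72 mm²).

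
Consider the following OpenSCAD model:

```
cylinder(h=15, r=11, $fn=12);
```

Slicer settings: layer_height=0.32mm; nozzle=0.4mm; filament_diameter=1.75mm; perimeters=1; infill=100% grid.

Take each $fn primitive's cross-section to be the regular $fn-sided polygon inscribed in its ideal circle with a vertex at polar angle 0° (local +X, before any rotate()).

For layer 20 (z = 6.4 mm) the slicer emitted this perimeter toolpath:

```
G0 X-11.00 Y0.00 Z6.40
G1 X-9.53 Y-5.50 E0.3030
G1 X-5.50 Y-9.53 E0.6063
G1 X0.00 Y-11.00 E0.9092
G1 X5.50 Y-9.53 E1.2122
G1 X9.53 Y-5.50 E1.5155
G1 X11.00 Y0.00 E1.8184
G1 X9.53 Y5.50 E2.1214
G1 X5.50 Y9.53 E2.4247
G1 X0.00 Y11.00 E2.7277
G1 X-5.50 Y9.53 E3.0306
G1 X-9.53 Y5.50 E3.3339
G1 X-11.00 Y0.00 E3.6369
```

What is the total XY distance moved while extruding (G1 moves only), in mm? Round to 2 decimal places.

Sum the Euclidean lengths of each G1 segment: total = 68.34 mm.

68.34 mm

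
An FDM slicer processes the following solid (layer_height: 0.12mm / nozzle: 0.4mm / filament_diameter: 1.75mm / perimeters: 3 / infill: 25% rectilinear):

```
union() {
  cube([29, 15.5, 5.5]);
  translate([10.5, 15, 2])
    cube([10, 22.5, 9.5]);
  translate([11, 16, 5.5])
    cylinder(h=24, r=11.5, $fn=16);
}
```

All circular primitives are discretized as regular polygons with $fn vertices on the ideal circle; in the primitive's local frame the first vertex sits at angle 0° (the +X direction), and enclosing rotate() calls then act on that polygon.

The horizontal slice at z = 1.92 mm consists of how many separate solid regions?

At z = 1.92 mm: the cube is present — its section is the full 29×15.5 rectangle; the cube at (10.5, 15) is not intersected at this z (z outside [2, 11.5]); the cylinder at (11, 16) does not reach this height (z outside [5.5, 29.5]); Merging all regions: only the 29×15.5 cube is present, so the union is just that shape — 1 connected region. The result has 1 disconnected region.

1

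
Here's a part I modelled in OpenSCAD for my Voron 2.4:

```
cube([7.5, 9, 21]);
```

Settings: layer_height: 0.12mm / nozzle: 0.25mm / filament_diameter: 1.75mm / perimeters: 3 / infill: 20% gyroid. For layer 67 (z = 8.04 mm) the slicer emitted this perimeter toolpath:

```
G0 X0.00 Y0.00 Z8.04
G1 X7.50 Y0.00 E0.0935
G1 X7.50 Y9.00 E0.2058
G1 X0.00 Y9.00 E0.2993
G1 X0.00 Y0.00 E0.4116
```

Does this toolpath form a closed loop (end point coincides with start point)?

Start point (G0): (0.00, 0.00). End point (last G1): the path returns to the start — closed.

yes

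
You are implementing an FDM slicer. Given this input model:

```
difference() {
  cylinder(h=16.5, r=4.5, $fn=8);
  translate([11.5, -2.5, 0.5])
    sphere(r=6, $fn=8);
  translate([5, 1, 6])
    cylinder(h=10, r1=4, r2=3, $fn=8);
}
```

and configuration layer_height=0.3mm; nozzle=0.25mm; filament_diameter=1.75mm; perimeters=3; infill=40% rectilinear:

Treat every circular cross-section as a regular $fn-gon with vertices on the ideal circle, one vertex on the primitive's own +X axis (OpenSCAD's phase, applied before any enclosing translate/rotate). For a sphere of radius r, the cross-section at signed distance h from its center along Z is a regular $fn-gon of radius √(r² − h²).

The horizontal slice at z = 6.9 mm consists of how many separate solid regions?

1

At z = 6.9 mm: the r=4.5 cylinder gives a regular 8-gon of circumradius 4.5 (constant along its height); the sphere at (11.5, -2.5) does not reach this height (|z−center|=6.400 > r=6); the cone at (5, 1) contributes a regular 8-gon of circumradius 3.910 (interpolated between r1=4 and r2=3 at t=0.090); Taking the first minus the rest: starting from the r=4.5 cylinder, the cone at (5, 1) partially overlaps it — only the 12.22 mm² overlap (of its 43.24 mm²) is removed, clipping the outline — 1 connected region. The result has 1 disconnected region.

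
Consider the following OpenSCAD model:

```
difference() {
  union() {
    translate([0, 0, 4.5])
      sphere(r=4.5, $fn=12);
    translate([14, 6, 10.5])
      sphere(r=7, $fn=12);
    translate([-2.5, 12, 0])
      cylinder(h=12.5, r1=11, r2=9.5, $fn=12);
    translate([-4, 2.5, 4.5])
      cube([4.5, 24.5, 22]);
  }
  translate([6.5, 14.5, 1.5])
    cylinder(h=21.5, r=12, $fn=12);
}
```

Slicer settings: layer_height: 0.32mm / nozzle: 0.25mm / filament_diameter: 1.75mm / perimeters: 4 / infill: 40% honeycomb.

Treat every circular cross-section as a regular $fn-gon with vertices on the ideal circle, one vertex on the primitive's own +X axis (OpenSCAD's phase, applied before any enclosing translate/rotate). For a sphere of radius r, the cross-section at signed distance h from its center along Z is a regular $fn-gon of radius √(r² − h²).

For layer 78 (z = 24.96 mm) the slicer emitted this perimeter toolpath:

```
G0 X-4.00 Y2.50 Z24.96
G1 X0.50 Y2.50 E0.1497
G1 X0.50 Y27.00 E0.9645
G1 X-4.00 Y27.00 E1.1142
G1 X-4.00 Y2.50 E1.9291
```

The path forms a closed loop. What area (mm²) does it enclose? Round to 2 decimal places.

Apply the shoelace formula to the sequence of (X, Y) vertices; enclosed area = 110.25 mm².

110.25 mm²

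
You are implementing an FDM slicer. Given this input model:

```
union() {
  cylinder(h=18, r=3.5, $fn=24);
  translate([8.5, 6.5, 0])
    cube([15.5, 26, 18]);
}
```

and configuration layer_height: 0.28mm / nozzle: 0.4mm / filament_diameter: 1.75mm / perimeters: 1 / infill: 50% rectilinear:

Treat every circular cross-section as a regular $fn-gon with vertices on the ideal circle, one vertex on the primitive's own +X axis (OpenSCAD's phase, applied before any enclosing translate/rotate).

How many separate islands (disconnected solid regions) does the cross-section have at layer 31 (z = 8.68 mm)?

2

At z = 8.68 mm: the r=3.5 cylinder gives a regular 24-gon of circumradius 3.5 (constant along its height); the 15.5×26 cube at (8.5, 6.5) contributes its full rectangle; Taking the union: the 2 present regions are separate (no shared area or edge), so areas and boundary lengths simply add and each stays a separate island — 2 connected regions. Overall, the cross-section has 2 separate islands. Island count = 2.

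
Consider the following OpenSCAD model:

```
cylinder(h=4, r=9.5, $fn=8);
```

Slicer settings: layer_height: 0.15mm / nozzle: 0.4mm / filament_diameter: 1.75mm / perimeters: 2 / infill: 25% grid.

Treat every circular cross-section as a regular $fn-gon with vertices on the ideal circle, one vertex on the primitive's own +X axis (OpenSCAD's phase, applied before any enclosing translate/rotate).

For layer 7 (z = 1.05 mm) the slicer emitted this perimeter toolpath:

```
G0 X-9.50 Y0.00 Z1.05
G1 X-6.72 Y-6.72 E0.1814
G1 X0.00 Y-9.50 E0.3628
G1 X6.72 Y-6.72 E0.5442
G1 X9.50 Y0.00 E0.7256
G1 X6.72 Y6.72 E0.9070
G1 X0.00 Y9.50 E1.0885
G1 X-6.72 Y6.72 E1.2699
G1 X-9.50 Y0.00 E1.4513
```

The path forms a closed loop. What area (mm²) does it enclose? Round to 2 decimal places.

Apply the shoelace formula to the sequence of (X, Y) vertices; enclosed area = 255.36 mm².

255.36 mm²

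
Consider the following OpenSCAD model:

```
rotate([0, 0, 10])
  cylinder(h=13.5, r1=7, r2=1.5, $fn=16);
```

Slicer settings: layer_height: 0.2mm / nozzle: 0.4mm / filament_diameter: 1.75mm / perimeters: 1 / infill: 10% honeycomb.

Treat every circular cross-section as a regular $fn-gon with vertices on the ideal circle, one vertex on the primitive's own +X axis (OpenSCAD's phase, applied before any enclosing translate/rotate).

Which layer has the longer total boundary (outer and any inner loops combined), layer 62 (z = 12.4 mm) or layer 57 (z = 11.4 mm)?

Layer 62 (z = 12.4): the cone (r1=7→r2=1.5) has section circumradius 1.948 here — a regular 16-gon (perimeter = 2·16·1.948·sin(180°/16) = 12.16 mm); (rotated 10° about Z; rotation is an isometry so areas/perimeters/island counts are preserved). So its perimeter = 12.16 mm. Layer 57 (z = 11.4): the cone (r1=7→r2=1.5) has section circumradius 2.356 here — a regular 16-gon (perimeter = 2·16·2.356·sin(180°/16) = 14.71 mm); (whole slice rotated 10° about Z — lengths, areas and connectivity unchanged). So its perimeter = 14.71 mm. Layer 57 is larger (14.71 vs 12.16 mm).

layer 57 (z = 11.4 mm)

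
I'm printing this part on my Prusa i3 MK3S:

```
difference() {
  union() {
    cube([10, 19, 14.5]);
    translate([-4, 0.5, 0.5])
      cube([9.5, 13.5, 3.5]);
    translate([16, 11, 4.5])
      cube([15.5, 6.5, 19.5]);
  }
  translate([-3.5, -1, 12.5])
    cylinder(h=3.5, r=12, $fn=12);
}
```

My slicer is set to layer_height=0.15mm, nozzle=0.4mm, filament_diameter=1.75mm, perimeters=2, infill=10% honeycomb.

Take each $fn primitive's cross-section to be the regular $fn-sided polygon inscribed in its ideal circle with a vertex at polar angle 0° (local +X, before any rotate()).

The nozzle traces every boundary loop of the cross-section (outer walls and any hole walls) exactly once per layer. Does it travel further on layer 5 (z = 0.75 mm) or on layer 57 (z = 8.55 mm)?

layer 57 (z = 8.55 mm)

Layer 5 (z = 0.75): the cube is present — its section is the full 10×19 rectangle (perimeter 58.00 mm); the 9.5×13.5 cube at (-4, 0.5) contributes its full rectangle (perimeter 46.00 mm); the cube at (16, 11) does not reach this height (z outside [4.5, 24]); Taking the union: the regions partially overlap (shared area 74.25 mm²), so the edge portions inside another operand are dropped and the merged outline is re-measured after clipping — boundary = 66.00 mm; the cylinder at (-3.5, -1) is not intersected at this z (z outside [12.5, 16]); After the difference (first − rest): none of the subtracted shapes is present at this height, so the result so far is unchanged — boundary = 66.00 mm. So its perimeter = 66.00 mm. Layer 57 (z = 8.55): the cube (footprint 10×19) is included at this height (perimeter 58.00 mm); the cube at (-4, 0.5) is absent (z outside [0.5, 4]); the 15.5×6.5 cube at (16, 11) contributes its full rectangle (perimeter 44.00 mm); Taking the union: the 2 present regions are separate (no shared area or edge), so areas and boundary lengths simply add and each stays a separate island — boundary = 102.00 mm; the cylinder at (-3.5, -1) does not reach this height (z outside [12.5, 16]); After the difference (first − rest): none of the subtracted shapes is present at this height, so that combined region is unchanged — boundary = 102.00 mm. So its perimeter = 102.00 mm. Layer 57 is larger (102.00 vs 66.00 mm).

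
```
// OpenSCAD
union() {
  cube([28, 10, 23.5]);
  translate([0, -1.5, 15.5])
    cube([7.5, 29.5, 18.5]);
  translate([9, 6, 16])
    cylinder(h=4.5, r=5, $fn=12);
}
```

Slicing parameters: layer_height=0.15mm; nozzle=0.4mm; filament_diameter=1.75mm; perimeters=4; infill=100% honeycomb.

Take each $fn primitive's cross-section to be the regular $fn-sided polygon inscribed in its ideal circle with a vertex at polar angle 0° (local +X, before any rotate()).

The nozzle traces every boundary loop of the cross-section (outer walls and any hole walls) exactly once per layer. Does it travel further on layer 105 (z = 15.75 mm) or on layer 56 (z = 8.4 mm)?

layer 105 (z = 15.75 mm)

Layer 105 (z = 15.75): the cube (footprint 28×10) is included at this height (perimeter 76.00 mm); the 7.5×29.5 cube at (0, -1.5) contributes its full rectangle (perimeter 74.00 mm); the cylinder at (9, 6) does not reach this height (z outside [16, 20.5]); Combining (union): the regions partially overlap (shared area 75.00 mm²), so the edge portions inside another operand are dropped and the merged outline is re-measured after clipping — boundary = 115.00 mm. So its perimeter = 115.00 mm. Layer 56 (z = 8.4): the cube (footprint 28×10) is included at this height (perimeter 76.00 mm); the cube at (0, -1.5) is not intersected at this z (z outside [15.5, 34]); the cylinder at (9, 6) does not reach this height (z outside [16, 20.5]); Combining (union): only the 28×10 cube is present, so the union is just that shape — boundary = 76.00 mm. So its perimeter = 76.00 mm. Layer 105 is larger (115.00 vs 76.00 mm).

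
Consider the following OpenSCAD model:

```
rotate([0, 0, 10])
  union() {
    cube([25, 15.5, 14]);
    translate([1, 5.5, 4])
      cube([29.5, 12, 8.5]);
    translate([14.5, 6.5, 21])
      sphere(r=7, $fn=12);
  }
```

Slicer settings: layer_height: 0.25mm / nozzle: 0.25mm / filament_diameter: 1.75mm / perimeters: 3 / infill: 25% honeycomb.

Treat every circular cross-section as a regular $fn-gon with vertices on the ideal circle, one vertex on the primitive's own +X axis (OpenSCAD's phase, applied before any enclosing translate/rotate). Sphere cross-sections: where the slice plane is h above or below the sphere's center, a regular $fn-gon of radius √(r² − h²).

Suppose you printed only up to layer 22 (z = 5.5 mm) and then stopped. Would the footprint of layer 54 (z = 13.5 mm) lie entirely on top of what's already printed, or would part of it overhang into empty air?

Compare the two slices. At z = 5.5: the 25×15.5 cube contributes its full rectangle (area 387.50 mm²); the cube at (1, 5.5) is present — its section is the full 29.5×12 rectangle (area 354.00 mm²); the sphere at (14.5, 6.5) does not reach this height (|z−center|=15.500 > r=7); Taking the union: the regions partially overlap — summed areas 741.50 mm² minus the doubly-counted overlap 240.00 mm² gives 501.50 mm² — area = 501.50 mm²; (whole slice rotated 10° about Z — lengths, areas and connectivity unchanged). At z = 13.5: the 25×15.5 cube contributes its full rectangle (area 387.50 mm²); the cube at (1, 5.5) is absent (z outside [4, 12.5]); the sphere at (14.5, 6.5) is absent (|z−center|=7.500 > r=7); Combining (union): only the 25×15.5 cube is present, so the union is just that shape — area = 387.50 mm²; (rotated 10° about Z; rotation is an isometry so areas/perimeters/island counts are preserved). Checking containment: the cross-section at z = 13.5 is a subset of the cross-section at z = 5.5.

entirely on top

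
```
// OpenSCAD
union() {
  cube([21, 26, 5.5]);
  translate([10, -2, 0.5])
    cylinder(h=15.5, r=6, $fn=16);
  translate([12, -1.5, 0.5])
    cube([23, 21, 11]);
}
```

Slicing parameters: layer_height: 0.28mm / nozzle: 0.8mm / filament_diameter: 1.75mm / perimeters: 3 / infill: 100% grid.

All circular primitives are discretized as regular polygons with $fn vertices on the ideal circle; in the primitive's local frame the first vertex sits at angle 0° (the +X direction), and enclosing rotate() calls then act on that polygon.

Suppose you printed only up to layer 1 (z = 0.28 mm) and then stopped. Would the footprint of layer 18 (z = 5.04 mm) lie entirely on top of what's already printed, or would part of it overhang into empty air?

Compare the two slices. At z = 0.28: the cube (footprint 21×26) is included at this height (area 546.00 mm²); the cylinder at (10, -2) is absent (z outside [0.5, 16]); the cube at (12, -1.5) is not intersected at this z (z outside [0.5, 11.5]); Taking the union: only the 21×26 cube is present, so the union is just that shape — area = 546.00 mm². At z = 5.04: the cube (footprint 21×26) is included at this height (area 546.00 mm²); the cylinder at (10, -2): section is a regular 16-gon, circumradius r=6 (area = (16/2)·6.000²·sin(360°/16) = 110.21 mm²); the cube at (12, -1.5) (footprint 23×21) is included at this height (area 483.00 mm²); Combining (union): the regions partially overlap — summed areas 1139.21 mm² minus the doubly-counted overlap 213.03 mm² gives 926.18 mm² — area = 926.18 mm². Checking containment: at z = 5.04 the cross-section extends beyond the z = 0.28 cross-section by about 380.18 mm².

part overhangs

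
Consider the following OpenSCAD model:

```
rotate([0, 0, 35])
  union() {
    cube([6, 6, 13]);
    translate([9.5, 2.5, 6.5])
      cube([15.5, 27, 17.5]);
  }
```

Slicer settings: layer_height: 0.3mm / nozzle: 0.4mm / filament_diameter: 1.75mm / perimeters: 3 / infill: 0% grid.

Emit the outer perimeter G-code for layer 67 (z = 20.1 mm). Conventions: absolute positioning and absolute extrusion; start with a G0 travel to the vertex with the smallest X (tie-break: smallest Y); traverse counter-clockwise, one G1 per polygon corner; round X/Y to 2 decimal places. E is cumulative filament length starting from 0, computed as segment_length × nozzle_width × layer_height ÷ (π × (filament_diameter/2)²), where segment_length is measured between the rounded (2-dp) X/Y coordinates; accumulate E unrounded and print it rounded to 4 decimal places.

At z = 20.1 mm: the cube is not intersected at this z (z outside [0, 13]); the 15.5×27 cube at (9.5, 2.5) contributes its full rectangle; Merging all regions: only the 15.5×27 cube at (9.5, 2.5) is present, so the union is just that shape — 1 connected region; (rotated 35° about Z; rotation is an isometry so areas/perimeters/island counts are preserved). The outline is a single polygon with 4 vertices. Extrusion per mm of travel: 0.4 × 0.3 / (π × 0.875²) = 0.049890. Accumulating E over each segment gives final E = 4.2398.

G0 X-9.14 Y29.61 Z20.10
G1 X6.35 Y7.50 E1.3468
G1 X19.04 Y16.39 E2.1198
G1 X3.56 Y38.50 E3.4664
G1 X-9.14 Y29.61 E4.2398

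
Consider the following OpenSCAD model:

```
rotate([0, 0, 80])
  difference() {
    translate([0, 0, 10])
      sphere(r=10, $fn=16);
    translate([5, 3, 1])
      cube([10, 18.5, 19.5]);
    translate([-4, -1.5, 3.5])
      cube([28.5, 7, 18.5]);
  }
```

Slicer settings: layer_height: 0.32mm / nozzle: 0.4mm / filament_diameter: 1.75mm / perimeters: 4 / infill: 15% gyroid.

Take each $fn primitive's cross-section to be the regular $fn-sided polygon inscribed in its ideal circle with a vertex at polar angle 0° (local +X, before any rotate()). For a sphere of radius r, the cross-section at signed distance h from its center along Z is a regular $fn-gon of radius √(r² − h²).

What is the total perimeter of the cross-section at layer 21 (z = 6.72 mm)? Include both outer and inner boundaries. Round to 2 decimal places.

At z = 6.72 mm: the r=10 sphere contributes a regular 16-gon of circumradius √(10²−3.28²) = 9.447 (perimeter = 2·16·9.447·sin(180°/16) = 58.98 mm); the cube at (5, 3) (footprint 10×18.5) is included at this height (perimeter 57.00 mm); the 28.5×7 cube at (-4, -1.5) contributes its full rectangle (perimeter 71.00 mm); Subtracting the remaining from the first: starting from the r=10 sphere, the 10×18.5 cube at (5, 3) partially overlaps it — only the 11.56 mm² overlap (of its 185.00 mm²) is removed, clipping the outline; the 28.5×7 cube at (-4, -1.5) partially overlaps it — only the 81.89 mm² overlap (of its 199.50 mm²) is removed, clipping the outline — boundary = 79.50 mm; (whole slice rotated 80° about Z — lengths, areas and connectivity unchanged). Overall, the cross-section is a single solid region. Total boundary length (outer) = 79.50 mm.

79.50 mm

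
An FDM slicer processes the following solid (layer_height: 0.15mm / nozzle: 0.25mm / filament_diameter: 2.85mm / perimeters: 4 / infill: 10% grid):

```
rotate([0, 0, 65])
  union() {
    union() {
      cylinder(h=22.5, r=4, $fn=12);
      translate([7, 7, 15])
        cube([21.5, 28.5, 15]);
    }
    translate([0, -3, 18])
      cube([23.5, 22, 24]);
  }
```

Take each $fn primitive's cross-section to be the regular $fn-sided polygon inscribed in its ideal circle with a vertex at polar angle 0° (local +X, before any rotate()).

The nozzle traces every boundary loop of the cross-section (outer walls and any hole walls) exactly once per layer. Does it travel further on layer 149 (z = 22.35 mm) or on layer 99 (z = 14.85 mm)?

layer 149 (z = 22.35 mm)

Layer 149 (z = 22.35): the r=4 cylinder gives a regular 12-gon of circumradius 4 (constant along its height) (perimeter = 2·12·4.000·sin(180°/12) = 24.85 mm); the cube at (7, 7) (footprint 21.5×28.5) is included at this height (perimeter 100.00 mm); Taking the union: the 2 present regions are separate (no shared area or edge), so areas and boundary lengths simply add and each stays a separate island — boundary = 124.85 mm; the cube at (0, -3) (footprint 23.5×22) is included at this height (perimeter 91.00 mm); Taking the union: the regions partially overlap (shared area 220.43 mm²), so the edge portions inside another operand are dropped and the merged outline is re-measured after clipping — boundary = 139.69 mm; (rotated 65° about Z; rotation is an isometry so areas/perimeters/island counts are preserved). So its perimeter = 139.69 mm. Layer 99 (z = 14.85): the cylinder: section is a regular 12-gon, circumradius r=4 (perimeter = 2·12·4.000·sin(180°/12) = 24.85 mm); the cube at (7, 7) is not intersected at this z (z outside [15, 30]); Taking the union: only the r=4 cylinder is present, so the union is just that shape — boundary = 24.85 mm; the cube at (0, -3) is not intersected at this z (z outside [18, 42]); Merging all regions: only the result so far is present, so the union is just that shape — boundary = 24.85 mm; (whole slice rotated 65° about Z — lengths, areas and connectivity unchanged). So its perimeter = 24.85 mm. Layer 149 is larger (139.69 vs 24.85 mm).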